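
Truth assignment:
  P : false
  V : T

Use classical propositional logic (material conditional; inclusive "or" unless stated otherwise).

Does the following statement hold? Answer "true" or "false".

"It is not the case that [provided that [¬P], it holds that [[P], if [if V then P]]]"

false

Values: P=F, V=T.
Parsed as ~(~P -> ((V -> P) -> P))

~P = ~F = T
V -> P = T -> F = F
(V -> P) -> P = F -> F = T
~P -> ((V -> P) -> P) = T -> T = T
~(~P -> ((V -> P) -> P)) = ~T = F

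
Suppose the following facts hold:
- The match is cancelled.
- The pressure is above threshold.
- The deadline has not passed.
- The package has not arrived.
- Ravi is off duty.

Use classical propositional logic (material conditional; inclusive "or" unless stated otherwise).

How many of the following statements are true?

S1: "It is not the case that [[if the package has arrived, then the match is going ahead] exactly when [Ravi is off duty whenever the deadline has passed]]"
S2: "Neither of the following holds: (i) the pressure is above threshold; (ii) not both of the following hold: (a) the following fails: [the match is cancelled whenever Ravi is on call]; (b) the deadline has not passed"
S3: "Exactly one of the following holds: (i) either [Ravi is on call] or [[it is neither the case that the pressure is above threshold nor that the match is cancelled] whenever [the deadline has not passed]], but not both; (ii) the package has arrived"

0

Let P = "the package has arrived" (False), V = "the match is cancelled" (True), G = "the deadline has passed" (False), D = "Ravi is on call" (False), K = "the pressure is above threshold" (True).

S1: This is not ((P -> not V) iff (G -> not D)).

not V = not True = False
P -> not V = False -> False = True
not D = not False = True
G -> not D = False -> True = True
(P -> not V) iff (G -> not D) = True iff True = True
not ((P -> not V) iff (G -> not D)) = not True = False
Thus S1 is false.

S2: Formalization: K nor (not (D -> V) nand not G)

D -> V = False -> True = True
not (D -> V) = not True = False
not G = not False = True
not (D -> V) nand not G = False nand True = True
K nor (not (D -> V) nand not G) = True nor True = False
Thus S2 is false.

S3: Parsed as (D xor (not G -> (K nor V))) xor P

not G = not False = True
K nor V = True nor True = False
not G -> (K nor V) = True -> False = False
D xor (not G -> (K nor V)) = False xor False = False
(D xor (not G -> (K nor V))) xor P = False xor False = False
So S3 is false.

True statements: 0 (none).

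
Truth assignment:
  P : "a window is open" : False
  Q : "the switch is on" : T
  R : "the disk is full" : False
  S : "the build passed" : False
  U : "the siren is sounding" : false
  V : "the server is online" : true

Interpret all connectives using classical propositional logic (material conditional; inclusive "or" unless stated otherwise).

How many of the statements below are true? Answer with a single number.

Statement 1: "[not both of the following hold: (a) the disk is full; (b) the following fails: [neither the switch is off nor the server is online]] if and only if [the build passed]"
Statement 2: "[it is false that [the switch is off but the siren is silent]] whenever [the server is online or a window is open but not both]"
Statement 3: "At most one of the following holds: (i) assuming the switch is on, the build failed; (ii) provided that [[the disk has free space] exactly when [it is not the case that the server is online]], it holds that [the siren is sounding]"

1

Statement 1: This is (R ↑ ¬(¬Q ↓ V)) ↔ S.

¬Q = ¬T = F
¬Q ↓ V = F ↓ T = F
¬(¬Q ↓ V) = ¬F = T
R ↑ ¬(¬Q ↓ V) = F ↑ T = T
(R ↑ ¬(¬Q ↓ V)) ↔ S = T ↔ F = F
Thus Statement 1 is false.

Statement 2: In symbols: (V ⊕ P) → ¬(¬Q ∧ ¬U)

V ⊕ P = T ⊕ F = T
¬Q = ¬T = F
¬U = ¬F = T
¬Q ∧ ¬U = F ∧ T = F
¬(¬Q ∧ ¬U) = ¬F = T
(V ⊕ P) → ¬(¬Q ∧ ¬U) = T → T = T
Hence Statement 2 is true.

Statement 3: Formalization: (Q → ¬S) ↑ ((¬R ↔ ¬V) → U)

¬S = ¬F = T
Q → ¬S = T → T = T
¬R = ¬F = T
¬V = ¬T = F
¬R ↔ ¬V = T ↔ F = F
(¬R ↔ ¬V) → U = F → F = T
(Q → ¬S) ↑ ((¬R ↔ ¬V) → U) = T ↑ T = F
Hence Statement 3 is false.

Count: 1.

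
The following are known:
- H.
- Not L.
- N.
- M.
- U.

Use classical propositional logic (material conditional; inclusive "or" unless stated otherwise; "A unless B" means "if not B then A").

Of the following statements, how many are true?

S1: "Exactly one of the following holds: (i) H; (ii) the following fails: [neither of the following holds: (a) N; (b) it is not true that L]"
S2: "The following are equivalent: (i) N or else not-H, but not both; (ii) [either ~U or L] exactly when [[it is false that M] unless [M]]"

0

S1: Parsed as H xor ~(N nor ~L)

~L = ~F = T
N nor ~L = T nor T = F
~(N nor ~L) = ~F = T
H xor ~(N nor ~L) = T xor T = F
Hence S1 is false.

S2: This is (N xor ~H) <-> ((~U | L) <-> (~M | M)).

~H = ~T = F
N xor ~H = T xor F = T
~U = ~T = F
~U | L = F | F = F
~M = ~T = F
~M | M = F | T = T
(~U | L) <-> (~M | M) = F <-> T = F
(N xor ~H) <-> ((~U | L) <-> (~M | M)) = T <-> F = F
So S2 is false.

Count: 0.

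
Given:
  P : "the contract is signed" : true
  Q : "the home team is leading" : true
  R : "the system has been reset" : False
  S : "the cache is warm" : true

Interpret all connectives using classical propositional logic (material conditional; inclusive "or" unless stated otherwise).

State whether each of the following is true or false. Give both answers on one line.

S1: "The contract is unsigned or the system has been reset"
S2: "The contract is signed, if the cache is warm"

S1 false, S2 true

S1: In symbols: not P or R

not P = not True = False
not P or R = False or False = False
Thus S1 is false.

S2: This is S -> P.

S -> P = True -> True = True
Thus S2 is true.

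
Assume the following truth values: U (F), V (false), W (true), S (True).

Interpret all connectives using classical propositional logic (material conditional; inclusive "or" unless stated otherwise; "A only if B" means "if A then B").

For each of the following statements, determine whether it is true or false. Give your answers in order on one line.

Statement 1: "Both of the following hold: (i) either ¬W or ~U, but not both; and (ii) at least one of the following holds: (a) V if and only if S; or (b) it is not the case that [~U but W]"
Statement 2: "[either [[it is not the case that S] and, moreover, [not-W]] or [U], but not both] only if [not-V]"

Statement 1: Formalization: (not W xor not U) and ((V iff S) or not (not U and W))

not W = not True = False
not U = not False = True
not W xor not U = False xor True = True
V iff S = False iff True = False
not U = not False = True
not U and W = True and True = True
not (not U and W) = not True = False
(V iff S) or not (not U and W) = False or False = False
(not W xor not U) and ((V iff S) or not (not U and W)) = True and False = False
Hence Statement 1 is false.

Statement 2: In symbols: ((not S and not W) xor U) -> not V

not S = not True = False
not W = not True = False
not S and not W = False and False = False
(not S and not W) xor U = False xor False = False
not V = not False = True
((not S and not W) xor U) -> not V = False -> True = True
Thus Statement 2 is true.

Statement 1 F / Statement 2 T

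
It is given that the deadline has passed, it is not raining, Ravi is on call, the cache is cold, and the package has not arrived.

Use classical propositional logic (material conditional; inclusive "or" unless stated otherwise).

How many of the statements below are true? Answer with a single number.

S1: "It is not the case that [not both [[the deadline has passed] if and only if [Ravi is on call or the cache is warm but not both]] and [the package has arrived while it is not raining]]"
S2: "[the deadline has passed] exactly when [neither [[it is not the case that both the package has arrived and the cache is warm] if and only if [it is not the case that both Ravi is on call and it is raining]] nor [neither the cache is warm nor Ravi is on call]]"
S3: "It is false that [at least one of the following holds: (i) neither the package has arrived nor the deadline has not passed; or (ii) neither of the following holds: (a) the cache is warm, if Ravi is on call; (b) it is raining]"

0

Let P = "the deadline has passed" (T), R = "Ravi is on call" (T), S = "the cache is warm" (F), U = "the package has arrived" (F), Q = "it is raining" (F).

S1: Parsed as ¬((P ↔ (R ⊕ S)) ↑ (U ∧ ¬Q))

R ⊕ S = T ⊕ F = T
P ↔ (R ⊕ S) = T ↔ T = T
¬Q = ¬F = T
U ∧ ¬Q = F ∧ T = F
(P ↔ (R ⊕ S)) ↑ (U ∧ ¬Q) = T ↑ F = T
¬((P ↔ (R ⊕ S)) ↑ (U ∧ ¬Q)) = ¬T = F
So S1 is false.

S2: In symbols: P ↔ (((U ↑ S) ↔ (R ↑ Q)) ↓ (S ↓ R))

U ↑ S = F ↑ F = T
R ↑ Q = T ↑ F = T
(U ↑ S) ↔ (R ↑ Q) = T ↔ T = T
S ↓ R = F ↓ T = F
((U ↑ S) ↔ (R ↑ Q)) ↓ (S ↓ R) = T ↓ F = F
P ↔ (((U ↑ S) ↔ (R ↑ Q)) ↓ (S ↓ R)) = T ↔ F = F
So S2 is false.

S3: In symbols: ¬((U ↓ ¬P) ∨ ((R → S) ↓ Q))

¬P = ¬T = F
U ↓ ¬P = F ↓ F = T
R → S = T → F = F
(R → S) ↓ Q = F ↓ F = T
(U ↓ ¬P) ∨ ((R → S) ↓ Q) = T ∨ T = T
¬((U ↓ ¬P) ∨ ((R → S) ↓ Q)) = ¬T = F
Thus S3 is false.

True statements: 0 (none).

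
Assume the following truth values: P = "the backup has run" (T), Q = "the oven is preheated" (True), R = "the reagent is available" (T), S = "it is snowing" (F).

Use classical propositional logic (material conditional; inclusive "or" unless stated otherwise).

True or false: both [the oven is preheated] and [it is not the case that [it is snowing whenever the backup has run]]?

Values: Q=T, P=T, S=F.
In symbols: Q & ~(P -> S)

P -> S = T -> F = F
~(P -> S) = ~F = T
Q & ~(P -> S) = T & T = T

The statement is true.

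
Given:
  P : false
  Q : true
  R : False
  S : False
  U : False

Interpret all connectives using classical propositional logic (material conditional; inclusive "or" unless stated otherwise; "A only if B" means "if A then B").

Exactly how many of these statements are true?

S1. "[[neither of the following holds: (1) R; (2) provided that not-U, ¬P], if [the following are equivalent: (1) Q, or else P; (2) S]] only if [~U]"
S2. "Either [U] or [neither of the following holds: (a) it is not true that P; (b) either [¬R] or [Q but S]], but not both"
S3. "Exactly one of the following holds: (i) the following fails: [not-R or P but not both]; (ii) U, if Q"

S1: Parsed as (((Q ∨ P) ↔ S) → (R ↓ (¬U → ¬P))) → ¬U

Q ∨ P = T ∨ F = T
(Q ∨ P) ↔ S = T ↔ F = F
¬U = ¬F = T
¬P = ¬F = T
¬U → ¬P = T → T = T
R ↓ (¬U → ¬P) = F ↓ T = F
((Q ∨ P) ↔ S) → (R ↓ (¬U → ¬P)) = F → F = T
¬U = ¬F = T
(((Q ∨ P) ↔ S) → (R ↓ (¬U → ¬P))) → ¬U = T → T = T
Hence S1 is true.

S2: Formalization: U ⊕ (¬P ↓ (¬R ∨ (Q ∧ S)))

¬P = ¬F = T
¬R = ¬F = T
Q ∧ S = T ∧ F = F
¬R ∨ (Q ∧ S) = T ∨ F = T
¬P ↓ (¬R ∨ (Q ∧ S)) = T ↓ T = F
U ⊕ (¬P ↓ (¬R ∨ (Q ∧ S))) = F ⊕ F = F
Thus S2 is false.

S3: This is ¬(¬R ⊕ P) ⊕ (Q → U).

¬R = ¬F = T
¬R ⊕ P = T ⊕ F = T
¬(¬R ⊕ P) = ¬T = F
Q → U = T → F = F
¬(¬R ⊕ P) ⊕ (Q → U) = F ⊕ F = F
Hence S3 is false.

Count: 1.

1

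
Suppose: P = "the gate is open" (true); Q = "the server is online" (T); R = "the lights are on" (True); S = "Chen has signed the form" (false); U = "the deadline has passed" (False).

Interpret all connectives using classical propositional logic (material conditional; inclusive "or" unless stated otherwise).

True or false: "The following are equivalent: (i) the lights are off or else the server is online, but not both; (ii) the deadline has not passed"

True.

This is (~R xor Q) <-> ~U.

~R = ~T = F
~R xor Q = F xor T = T
~U = ~F = T
(~R xor Q) <-> ~U = T <-> T = T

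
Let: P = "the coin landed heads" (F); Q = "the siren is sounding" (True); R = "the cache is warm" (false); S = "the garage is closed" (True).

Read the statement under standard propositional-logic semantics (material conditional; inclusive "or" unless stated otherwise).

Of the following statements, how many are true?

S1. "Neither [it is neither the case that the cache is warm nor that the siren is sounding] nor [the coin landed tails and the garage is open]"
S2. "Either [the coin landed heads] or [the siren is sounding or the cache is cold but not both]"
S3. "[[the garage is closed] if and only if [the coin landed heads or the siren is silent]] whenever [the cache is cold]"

S1: This is (R nor Q) nor (not P and not S).

R nor Q = False nor True = False
not P = not False = True
not S = not True = False
not P and not S = True and False = False
(R nor Q) nor (not P and not S) = False nor False = True
So S1 is true.

S2: This is P or (Q xor not R).

not R = not False = True
Q xor not R = True xor True = False
P or (Q xor not R) = False or False = False
Hence S2 is false.

S3: Parsed as not R -> (S iff (P or not Q))

not R = not False = True
not Q = not True = False
P or not Q = False or False = False
S iff (P or not Q) = True iff False = False
not R -> (S iff (P or not Q)) = True -> False = False
Hence S3 is false.

True statements: 1.

1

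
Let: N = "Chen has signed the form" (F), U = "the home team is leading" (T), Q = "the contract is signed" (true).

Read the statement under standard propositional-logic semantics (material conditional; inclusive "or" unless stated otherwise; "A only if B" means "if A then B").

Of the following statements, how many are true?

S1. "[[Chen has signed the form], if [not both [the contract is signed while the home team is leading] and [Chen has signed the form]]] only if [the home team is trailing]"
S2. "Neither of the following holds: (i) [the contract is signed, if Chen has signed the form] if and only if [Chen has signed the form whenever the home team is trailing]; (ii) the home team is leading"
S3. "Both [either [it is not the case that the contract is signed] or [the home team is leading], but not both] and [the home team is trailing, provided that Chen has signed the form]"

2

S1: This is (((Q and U) nand N) -> N) -> not U.

Q and U = True and True = True
(Q and U) nand N = True nand False = True
((Q and U) nand N) -> N = True -> False = False
not U = not True = False
(((Q and U) nand N) -> N) -> not U = False -> False = True
Hence S1 is true.

S2: Parsed as ((N -> Q) iff (not U -> N)) nor U

N -> Q = False -> True = True
not U = not True = False
not U -> N = False -> False = True
(N -> Q) iff (not U -> N) = True iff True = True
((N -> Q) iff (not U -> N)) nor U = True nor True = False
So S2 is false.

S3: Formalization: (not Q xor U) and (N -> not U)

not Q = not True = False
not Q xor U = False xor True = True
not U = not True = False
N -> not U = False -> False = True
(not Q xor U) and (N -> not U) = True and True = True
Thus S3 is true.

True statements: 2.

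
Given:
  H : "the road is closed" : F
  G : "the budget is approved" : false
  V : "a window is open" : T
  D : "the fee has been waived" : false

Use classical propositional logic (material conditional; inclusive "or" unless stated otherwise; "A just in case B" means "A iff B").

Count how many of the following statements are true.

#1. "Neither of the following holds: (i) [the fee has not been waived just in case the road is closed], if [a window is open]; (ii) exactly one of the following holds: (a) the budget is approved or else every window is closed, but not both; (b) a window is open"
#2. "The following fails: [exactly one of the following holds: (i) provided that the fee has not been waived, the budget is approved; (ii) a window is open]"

0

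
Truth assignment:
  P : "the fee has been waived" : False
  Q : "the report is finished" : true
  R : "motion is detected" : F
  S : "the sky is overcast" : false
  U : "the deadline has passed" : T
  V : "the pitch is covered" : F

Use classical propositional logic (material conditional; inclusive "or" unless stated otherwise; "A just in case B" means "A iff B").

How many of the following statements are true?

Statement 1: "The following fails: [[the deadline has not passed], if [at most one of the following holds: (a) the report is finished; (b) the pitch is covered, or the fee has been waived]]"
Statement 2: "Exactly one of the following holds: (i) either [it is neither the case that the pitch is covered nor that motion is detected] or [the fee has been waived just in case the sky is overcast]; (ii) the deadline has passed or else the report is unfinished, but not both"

1

Statement 1: In symbols: ¬((Q ↑ (V ∨ P)) → ¬U)

V ∨ P = F ∨ F = F
Q ↑ (V ∨ P) = T ↑ F = T
¬U = ¬T = F
(Q ↑ (V ∨ P)) → ¬U = T → F = F
¬((Q ↑ (V ∨ P)) → ¬U) = ¬F = T
Hence Statement 1 is true.

Statement 2: Parsed as ((V ↓ R) ∨ (P ↔ S)) ⊕ (U ⊕ ¬Q)

V ↓ R = F ↓ F = T
P ↔ S = F ↔ F = T
(V ↓ R) ∨ (P ↔ S) = T ∨ T = T
¬Q = ¬T = F
U ⊕ ¬Q = T ⊕ F = T
((V ↓ R) ∨ (P ↔ S)) ⊕ (U ⊕ ¬Q) = T ⊕ T = F
Thus Statement 2 is false.

Count: 1.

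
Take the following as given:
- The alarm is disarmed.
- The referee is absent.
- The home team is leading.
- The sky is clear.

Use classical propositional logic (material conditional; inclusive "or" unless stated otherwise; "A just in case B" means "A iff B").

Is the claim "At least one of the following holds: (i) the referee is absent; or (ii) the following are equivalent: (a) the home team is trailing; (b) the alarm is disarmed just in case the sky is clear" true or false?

true

Let Q = "the referee is present" (False), R = "the home team is leading" (True), P = "the alarm is armed" (False), S = "the sky is overcast" (False).
This is not Q or (not R iff (not P iff not S)).

not Q = not False = True
not R = not True = False
not P = not False = True
not S = not False = True
not P iff not S = True iff True = True
not R iff (not P iff not S) = False iff True = False
not Q or (not R iff (not P iff not S)) = True or False = True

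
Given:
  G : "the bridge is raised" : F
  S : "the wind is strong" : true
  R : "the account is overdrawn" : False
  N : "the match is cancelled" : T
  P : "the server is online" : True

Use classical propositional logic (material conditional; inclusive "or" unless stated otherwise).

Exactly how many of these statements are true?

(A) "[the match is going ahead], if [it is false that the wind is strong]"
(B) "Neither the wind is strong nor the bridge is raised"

1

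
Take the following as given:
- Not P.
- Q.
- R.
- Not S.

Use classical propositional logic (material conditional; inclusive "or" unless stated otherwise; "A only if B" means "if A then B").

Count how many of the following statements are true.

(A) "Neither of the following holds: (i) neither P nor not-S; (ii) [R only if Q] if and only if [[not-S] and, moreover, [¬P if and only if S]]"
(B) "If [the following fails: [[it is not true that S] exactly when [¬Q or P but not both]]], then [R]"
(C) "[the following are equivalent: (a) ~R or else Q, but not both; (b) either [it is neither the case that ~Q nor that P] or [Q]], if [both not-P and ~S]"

(A): This is (P nor ~S) nor ((R -> Q) <-> (~S & (~P <-> S))).

~S = ~F = T
P nor ~S = F nor T = F
R -> Q = T -> T = T
~S = ~F = T
~P = ~F = T
~P <-> S = T <-> F = F
~S & (~P <-> S) = T & F = F
(R -> Q) <-> (~S & (~P <-> S)) = T <-> F = F
(P nor ~S) nor ((R -> Q) <-> (~S & (~P <-> S))) = F nor F = T
Thus (A) is true.

(B): This is ~(~S <-> (~Q xor P)) -> R.

~S = ~F = T
~Q = ~T = F
~Q xor P = F xor F = F
~S <-> (~Q xor P) = T <-> F = F
~(~S <-> (~Q xor P)) = ~F = T
~(~S <-> (~Q xor P)) -> R = T -> T = T
Thus (B) is true.

(C): In symbols: (~P & ~S) -> ((~R xor Q) <-> ((~Q nor P) | Q))

~P = ~F = T
~S = ~F = T
~P & ~S = T & T = T
~R = ~T = F
~R xor Q = F xor T = T
~Q = ~T = F
~Q nor P = F nor F = T
(~Q nor P) | Q = T | T = T
(~R xor Q) <-> ((~Q nor P) | Q) = T <-> T = T
(~P & ~S) -> ((~R xor Q) <-> ((~Q nor P) | Q)) = T -> T = T
Hence (C) is true.

Count: 3.

3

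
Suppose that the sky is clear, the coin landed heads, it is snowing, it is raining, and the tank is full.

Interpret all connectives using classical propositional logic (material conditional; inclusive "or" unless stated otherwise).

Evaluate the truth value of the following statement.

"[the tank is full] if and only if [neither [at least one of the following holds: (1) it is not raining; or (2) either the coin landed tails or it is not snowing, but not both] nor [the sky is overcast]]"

Let H = "the tank is full" (T), K = "it is raining" (T), P = "the coin landed heads" (T), M = "it is snowing" (T), G = "the sky is overcast" (F).
Formalization: H ↔ ((¬K ∨ (¬P ⊕ ¬M)) ↓ G)

¬K = ¬T = F
¬P = ¬T = F
¬M = ¬T = F
¬P ⊕ ¬M = F ⊕ F = F
¬K ∨ (¬P ⊕ ¬M) = F ∨ F = F
(¬K ∨ (¬P ⊕ ¬M)) ↓ G = F ↓ F = T
H ↔ ((¬K ∨ (¬P ⊕ ¬M)) ↓ G) = T ↔ T = T

The statement is true.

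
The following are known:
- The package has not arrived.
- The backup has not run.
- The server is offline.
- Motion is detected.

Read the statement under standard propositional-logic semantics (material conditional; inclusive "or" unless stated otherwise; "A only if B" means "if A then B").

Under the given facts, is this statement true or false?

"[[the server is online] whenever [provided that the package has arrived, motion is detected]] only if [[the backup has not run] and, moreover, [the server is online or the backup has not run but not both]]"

Let S = "the package has arrived" (F), W = "motion is detected" (T), N = "the server is online" (F), V = "the backup has run" (F).
In symbols: ((S → W) → N) → (¬V ∧ (N ⊕ ¬V))

S → W = F → T = T
(S → W) → N = T → F = F
¬V = ¬F = T
¬V = ¬F = T
N ⊕ ¬V = F ⊕ T = T
¬V ∧ (N ⊕ ¬V) = T ∧ T = T
((S → W) → N) → (¬V ∧ (N ⊕ ¬V)) = F → T = T

True.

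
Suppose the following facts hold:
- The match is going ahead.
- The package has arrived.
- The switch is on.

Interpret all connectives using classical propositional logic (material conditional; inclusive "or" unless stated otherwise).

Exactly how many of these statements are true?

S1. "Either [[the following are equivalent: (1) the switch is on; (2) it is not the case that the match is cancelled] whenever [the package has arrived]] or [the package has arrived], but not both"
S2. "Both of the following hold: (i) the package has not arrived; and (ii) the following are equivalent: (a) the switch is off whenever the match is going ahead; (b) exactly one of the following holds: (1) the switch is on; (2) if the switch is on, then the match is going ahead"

0

Let Q = "the package has arrived" (True), R = "the switch is on" (True), P = "the match is cancelled" (False).

S1: This is (Q -> (R iff not P)) xor Q.

not P = not False = True
R iff not P = True iff True = True
Q -> (R iff not P) = True -> True = True
(Q -> (R iff not P)) xor Q = True xor True = False
So S1 is false.

S2: Formalization: not Q and ((not P -> not R) iff (R xor (R -> not P)))

not Q = not True = False
not P = not False = True
not R = not True = False
not P -> not R = True -> False = False
not P = not False = True
R -> not P = True -> True = True
R xor (R -> not P) = True xor True = False
(not P -> not R) iff (R xor (R -> not P)) = False iff False = True
not Q and ((not P -> not R) iff (R xor (R -> not P))) = False and True = False
Hence S2 is false.

0 of the 2 statements are true (none).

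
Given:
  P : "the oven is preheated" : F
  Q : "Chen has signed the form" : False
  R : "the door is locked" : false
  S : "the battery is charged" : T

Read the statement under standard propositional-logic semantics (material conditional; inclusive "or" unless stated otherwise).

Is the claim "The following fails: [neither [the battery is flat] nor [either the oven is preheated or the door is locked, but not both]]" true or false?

This is ¬(¬S ↓ (P ⊕ R)).

¬S = ¬T = F
P ⊕ R = F ⊕ F = F
¬S ↓ (P ⊕ R) = F ↓ F = T
¬(¬S ↓ (P ⊕ R)) = ¬T = F

False.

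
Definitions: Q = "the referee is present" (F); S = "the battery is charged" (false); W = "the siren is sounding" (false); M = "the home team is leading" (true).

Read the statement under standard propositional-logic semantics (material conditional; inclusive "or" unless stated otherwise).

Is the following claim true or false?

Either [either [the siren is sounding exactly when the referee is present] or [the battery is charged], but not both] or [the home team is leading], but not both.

Parsed as ((W ↔ Q) ⊕ S) ⊕ M

W ↔ Q = F ↔ F = T
(W ↔ Q) ⊕ S = T ⊕ F = T
((W ↔ Q) ⊕ S) ⊕ M = T ⊕ T = F

false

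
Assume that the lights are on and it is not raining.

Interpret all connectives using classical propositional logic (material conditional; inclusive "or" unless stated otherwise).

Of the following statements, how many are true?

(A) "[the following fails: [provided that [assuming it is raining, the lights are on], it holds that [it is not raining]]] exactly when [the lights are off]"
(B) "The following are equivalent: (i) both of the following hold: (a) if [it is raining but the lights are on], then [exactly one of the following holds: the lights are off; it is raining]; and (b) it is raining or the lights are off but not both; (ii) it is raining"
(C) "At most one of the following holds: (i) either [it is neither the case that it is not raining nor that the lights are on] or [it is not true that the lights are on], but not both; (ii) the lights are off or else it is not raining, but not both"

Let N = "it is raining" (F), R = "the lights are on" (T).

(A): Parsed as ¬((N → R) → ¬N) ↔ ¬R

N → R = F → T = T
¬N = ¬F = T
(N → R) → ¬N = T → T = T
¬((N → R) → ¬N) = ¬T = F
¬R = ¬T = F
¬((N → R) → ¬N) ↔ ¬R = F ↔ F = T
Thus (A) is true.

(B): Parsed as (((N ∧ R) → (¬R ⊕ N)) ∧ (N ⊕ ¬R)) ↔ N

N ∧ R = F ∧ T = F
¬R = ¬T = F
¬R ⊕ N = F ⊕ F = F
(N ∧ R) → (¬R ⊕ N) = F → F = T
¬R = ¬T = F
N ⊕ ¬R = F ⊕ F = F
((N ∧ R) → (¬R ⊕ N)) ∧ (N ⊕ ¬R) = T ∧ F = F
(((N ∧ R) → (¬R ⊕ N)) ∧ (N ⊕ ¬R)) ↔ N = F ↔ F = T
So (B) is true.

(C): Formalization: ((¬N ↓ R) ⊕ ¬R) ↑ (¬R ⊕ ¬N)

¬N = ¬F = T
¬N ↓ R = T ↓ T = F
¬R = ¬T = F
(¬N ↓ R) ⊕ ¬R = F ⊕ F = F
¬R = ¬T = F
¬N = ¬F = T
¬R ⊕ ¬N = F ⊕ T = T
((¬N ↓ R) ⊕ ¬R) ↑ (¬R ⊕ ¬N) = F ↑ T = T
Hence (C) is true.

3 of the 3 statements are true.

3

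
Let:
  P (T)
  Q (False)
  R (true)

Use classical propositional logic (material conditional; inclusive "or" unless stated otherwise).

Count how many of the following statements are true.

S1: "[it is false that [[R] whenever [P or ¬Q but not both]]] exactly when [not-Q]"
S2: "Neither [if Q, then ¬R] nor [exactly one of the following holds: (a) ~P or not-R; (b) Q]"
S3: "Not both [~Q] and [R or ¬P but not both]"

S1: In symbols: ~((P xor ~Q) -> R) <-> ~Q

~Q = ~F = T
P xor ~Q = T xor T = F
(P xor ~Q) -> R = F -> T = T
~((P xor ~Q) -> R) = ~T = F
~Q = ~F = T
~((P xor ~Q) -> R) <-> ~Q = F <-> T = F
Thus S1 is false.

S2: Formalization: (Q -> ~R) nor ((~P | ~R) xor Q)

~R = ~T = F
Q -> ~R = F -> F = T
~P = ~T = F
~R = ~T = F
~P | ~R = F | F = F
(~P | ~R) xor Q = F xor F = F
(Q -> ~R) nor ((~P | ~R) xor Q) = T nor F = F
Hence S2 is false.

S3: In symbols: ~Q nand (R xor ~P)

~Q = ~F = T
~P = ~T = F
R xor ~P = T xor F = T
~Q nand (R xor ~P) = T nand T = F
Hence S3 is false.

Count: 0.

0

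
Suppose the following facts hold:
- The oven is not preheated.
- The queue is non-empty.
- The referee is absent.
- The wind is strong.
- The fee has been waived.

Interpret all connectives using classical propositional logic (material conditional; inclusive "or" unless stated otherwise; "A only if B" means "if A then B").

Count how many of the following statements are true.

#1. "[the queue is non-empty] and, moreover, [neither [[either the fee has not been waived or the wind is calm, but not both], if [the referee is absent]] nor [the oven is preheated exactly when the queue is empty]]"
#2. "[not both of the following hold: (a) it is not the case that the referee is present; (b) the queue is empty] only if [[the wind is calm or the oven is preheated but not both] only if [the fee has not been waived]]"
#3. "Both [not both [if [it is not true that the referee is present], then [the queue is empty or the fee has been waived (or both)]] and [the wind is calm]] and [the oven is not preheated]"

2

Let W = "the queue is empty" (F), D = "the referee is present" (F), H = "the fee has been waived" (T), G = "the wind is strong" (T), V = "the oven is preheated" (F).

#1: Parsed as ¬W ∧ ((¬D → (¬H ⊕ ¬G)) ↓ (V ↔ W))

¬W = ¬F = T
¬D = ¬F = T
¬H = ¬T = F
¬G = ¬T = F
¬H ⊕ ¬G = F ⊕ F = F
¬D → (¬H ⊕ ¬G) = T → F = F
V ↔ W = F ↔ F = T
(¬D → (¬H ⊕ ¬G)) ↓ (V ↔ W) = F ↓ T = F
¬W ∧ ((¬D → (¬H ⊕ ¬G)) ↓ (V ↔ W)) = T ∧ F = F
So #1 is false.

#2: This is (¬D ↑ W) → ((¬G ⊕ V) → ¬H).

¬D = ¬F = T
¬D ↑ W = T ↑ F = T
¬G = ¬T = F
¬G ⊕ V = F ⊕ F = F
¬H = ¬T = F
(¬G ⊕ V) → ¬H = F → F = T
(¬D ↑ W) → ((¬G ⊕ V) → ¬H) = T → T = T
Hence #2 is true.

#3: In symbols: ((¬D → (W ∨ H)) ↑ ¬G) ∧ ¬V

¬D = ¬F = T
W ∨ H = F ∨ T = T
¬D → (W ∨ H) = T → T = T
¬G = ¬T = F
(¬D → (W ∨ H)) ↑ ¬G = T ↑ F = T
¬V = ¬F = T
((¬D → (W ∨ H)) ↑ ¬G) ∧ ¬V = T ∧ T = T
So #3 is true.

Count: 2.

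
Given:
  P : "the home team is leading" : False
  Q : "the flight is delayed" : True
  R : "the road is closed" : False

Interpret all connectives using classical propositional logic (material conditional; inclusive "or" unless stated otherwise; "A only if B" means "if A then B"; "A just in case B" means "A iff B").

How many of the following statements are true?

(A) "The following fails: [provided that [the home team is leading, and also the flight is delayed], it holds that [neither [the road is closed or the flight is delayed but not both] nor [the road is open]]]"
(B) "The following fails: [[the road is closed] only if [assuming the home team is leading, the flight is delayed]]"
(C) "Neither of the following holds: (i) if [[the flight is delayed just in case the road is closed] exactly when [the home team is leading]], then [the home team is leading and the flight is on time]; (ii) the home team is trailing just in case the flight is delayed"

0

(A): This is not ((P and Q) -> ((R xor Q) nor not R)).

P and Q = False and True = False
R xor Q = False xor True = True
not R = not False = True
(R xor Q) nor not R = True nor True = False
(P and Q) -> ((R xor Q) nor not R) = False -> False = True
not ((P and Q) -> ((R xor Q) nor not R)) = not True = False
Thus (A) is false.

(B): Parsed as not (R -> (P -> Q))

P -> Q = False -> True = True
R -> (P -> Q) = False -> True = True
not (R -> (P -> Q)) = not True = False
Thus (B) is false.

(C): This is (((Q iff R) iff P) -> (P and not Q)) nor (not P iff Q).

Q iff R = True iff False = False
(Q iff R) iff P = False iff False = True
not Q = not True = False
P and not Q = False and False = False
((Q iff R) iff P) -> (P and not Q) = True -> False = False
not P = not False = True
not P iff Q = True iff True = True
(((Q iff R) iff P) -> (P and not Q)) nor (not P iff Q) = False nor True = False
So (C) is false.

0 of the 3 statements are true (none).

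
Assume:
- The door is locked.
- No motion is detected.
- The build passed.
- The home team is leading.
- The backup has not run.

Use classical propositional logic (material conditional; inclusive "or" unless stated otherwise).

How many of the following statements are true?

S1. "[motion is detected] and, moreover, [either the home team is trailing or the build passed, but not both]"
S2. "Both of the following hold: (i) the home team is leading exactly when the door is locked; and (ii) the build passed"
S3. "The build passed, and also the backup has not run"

Let P = "motion is detected" (False), D = "the home team is leading" (True), G = "the build passed" (True), U = "the door is locked" (True), M = "the backup has run" (False).

S1: Formalization: P and (not D xor G)

not D = not True = False
not D xor G = False xor True = True
P and (not D xor G) = False and True = False
Hence S1 is false.

S2: This is (D iff U) and G.

D iff U = True iff True = True
(D iff U) and G = True and True = True
Thus S2 is true.

S3: In symbols: G and not M

not M = not False = True
G and not M = True and True = True
Thus S3 is true.

2 of the 3 statements are true (S2, S3).

2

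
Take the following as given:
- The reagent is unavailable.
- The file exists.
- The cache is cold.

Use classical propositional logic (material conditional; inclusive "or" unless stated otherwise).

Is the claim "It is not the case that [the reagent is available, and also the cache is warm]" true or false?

True.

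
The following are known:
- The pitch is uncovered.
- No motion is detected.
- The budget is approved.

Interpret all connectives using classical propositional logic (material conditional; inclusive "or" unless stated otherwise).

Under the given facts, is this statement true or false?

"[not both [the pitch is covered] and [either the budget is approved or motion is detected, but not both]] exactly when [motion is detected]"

Let S = "the pitch is covered" (False), Q = "the budget is approved" (True), U = "motion is detected" (False).
Formalization: (S nand (Q xor U)) iff U

Q xor U = True xor False = True
S nand (Q xor U) = False nand True = True
(S nand (Q xor U)) iff U = True iff False = False

False.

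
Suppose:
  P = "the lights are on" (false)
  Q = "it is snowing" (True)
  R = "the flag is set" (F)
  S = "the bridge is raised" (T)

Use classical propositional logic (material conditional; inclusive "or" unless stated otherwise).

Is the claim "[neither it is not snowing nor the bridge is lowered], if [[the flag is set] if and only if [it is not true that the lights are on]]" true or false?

True.

Values: R=F, P=F, Q=T, S=T.
Parsed as (R <-> ~P) -> (~Q nor ~S)

~P = ~F = T
R <-> ~P = F <-> T = F
~Q = ~T = F
~S = ~T = F
~Q nor ~S = F nor F = T
(R <-> ~P) -> (~Q nor ~S) = F -> T = T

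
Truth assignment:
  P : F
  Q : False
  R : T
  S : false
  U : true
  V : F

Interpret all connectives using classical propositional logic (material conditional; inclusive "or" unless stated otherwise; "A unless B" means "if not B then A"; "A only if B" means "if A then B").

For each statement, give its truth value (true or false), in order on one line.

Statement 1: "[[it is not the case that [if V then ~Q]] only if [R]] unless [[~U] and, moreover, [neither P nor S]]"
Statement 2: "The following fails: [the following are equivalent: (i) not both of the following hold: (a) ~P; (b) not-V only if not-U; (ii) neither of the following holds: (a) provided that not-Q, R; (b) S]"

Statement 1 T / Statement 2 T

Statement 1: This is (¬(V → ¬Q) → R) ∨ (¬U ∧ (P ↓ S)).

¬Q = ¬F = T
V → ¬Q = F → T = T
¬(V → ¬Q) = ¬T = F
¬(V → ¬Q) → R = F → T = T
¬U = ¬T = F
P ↓ S = F ↓ F = T
¬U ∧ (P ↓ S) = F ∧ T = F
(¬(V → ¬Q) → R) ∨ (¬U ∧ (P ↓ S)) = T ∨ F = T
So Statement 1 is true.

Statement 2: Formalization: ¬((¬P ↑ (¬V → ¬U)) ↔ ((¬Q → R) ↓ S))

¬P = ¬F = T
¬V = ¬F = T
¬U = ¬T = F
¬V → ¬U = T → F = F
¬P ↑ (¬V → ¬U) = T ↑ F = T
¬Q = ¬F = T
¬Q → R = T → T = T
(¬Q → R) ↓ S = T ↓ F = F
(¬P ↑ (¬V → ¬U)) ↔ ((¬Q → R) ↓ S) = T ↔ F = F
¬((¬P ↑ (¬V → ¬U)) ↔ ((¬Q → R) ↓ S)) = ¬F = T
Thus Statement 2 is true.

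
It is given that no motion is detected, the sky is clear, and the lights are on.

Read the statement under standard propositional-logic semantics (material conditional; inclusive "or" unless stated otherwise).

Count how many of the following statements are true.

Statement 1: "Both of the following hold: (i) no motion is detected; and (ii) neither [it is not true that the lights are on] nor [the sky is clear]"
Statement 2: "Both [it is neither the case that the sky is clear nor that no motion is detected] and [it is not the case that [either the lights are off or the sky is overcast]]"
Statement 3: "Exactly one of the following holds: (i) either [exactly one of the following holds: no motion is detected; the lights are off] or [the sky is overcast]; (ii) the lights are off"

1

Let G = "motion is detected" (F), V = "the lights are on" (T), W = "the sky is overcast" (F).

Statement 1: In symbols: ~G & (~V nor ~W)

~G = ~F = T
~V = ~T = F
~W = ~F = T
~V nor ~W = F nor T = F
~G & (~V nor ~W) = T & F = F
Thus Statement 1 is false.

Statement 2: Formalization: (~W nor ~G) & ~(~V | W)

~W = ~F = T
~G = ~F = T
~W nor ~G = T nor T = F
~V = ~T = F
~V | W = F | F = F
~(~V | W) = ~F = T
(~W nor ~G) & ~(~V | W) = F & T = F
Thus Statement 2 is false.

Statement 3: This is ((~G xor ~V) | W) xor ~V.

~G = ~F = T
~V = ~T = F
~G xor ~V = T xor F = T
(~G xor ~V) | W = T | F = T
~V = ~T = F
((~G xor ~V) | W) xor ~V = T xor F = T
Thus Statement 3 is true.

True statements: 1 (Statement 3).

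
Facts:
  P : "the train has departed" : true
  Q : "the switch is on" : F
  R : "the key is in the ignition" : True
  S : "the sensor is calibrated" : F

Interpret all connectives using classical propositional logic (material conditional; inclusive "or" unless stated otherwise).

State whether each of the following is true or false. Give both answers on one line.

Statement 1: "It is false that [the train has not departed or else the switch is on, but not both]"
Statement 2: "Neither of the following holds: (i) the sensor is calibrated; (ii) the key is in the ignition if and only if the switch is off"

Statement 1 true / Statement 2 false

Statement 1: Parsed as not (not P xor Q)

not P = not True = False
not P xor Q = False xor False = False
not (not P xor Q) = not False = True
So Statement 1 is true.

Statement 2: This is S nor (R iff not Q).

not Q = not False = True
R iff not Q = True iff True = True
S nor (R iff not Q) = False nor True = False
Hence Statement 2 is false.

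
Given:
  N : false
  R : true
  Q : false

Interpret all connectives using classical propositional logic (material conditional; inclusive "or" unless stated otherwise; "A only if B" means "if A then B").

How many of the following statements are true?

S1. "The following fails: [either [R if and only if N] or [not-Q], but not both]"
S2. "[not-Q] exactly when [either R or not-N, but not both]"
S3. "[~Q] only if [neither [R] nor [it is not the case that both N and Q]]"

S1: This is not ((R iff N) xor not Q).

R iff N = True iff False = False
not Q = not False = True
(R iff N) xor not Q = False xor True = True
not ((R iff N) xor not Q) = not True = False
Thus S1 is false.

S2: This is not Q iff (R xor not N).

not Q = not False = True
not N = not False = True
R xor not N = True xor True = False
not Q iff (R xor not N) = True iff False = False
Hence S2 is false.

S3: In symbols: not Q -> (R nor (N nand Q))

not Q = not False = True
N nand Q = False nand False = True
R nor (N nand Q) = True nor True = False
not Q -> (R nor (N nand Q)) = True -> False = False
Thus S3 is false.

0 of the 3 statements are true (none).

0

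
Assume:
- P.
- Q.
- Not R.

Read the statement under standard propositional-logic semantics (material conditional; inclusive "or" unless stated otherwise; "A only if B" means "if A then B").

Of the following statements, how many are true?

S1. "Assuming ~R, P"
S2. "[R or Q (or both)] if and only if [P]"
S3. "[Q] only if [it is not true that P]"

2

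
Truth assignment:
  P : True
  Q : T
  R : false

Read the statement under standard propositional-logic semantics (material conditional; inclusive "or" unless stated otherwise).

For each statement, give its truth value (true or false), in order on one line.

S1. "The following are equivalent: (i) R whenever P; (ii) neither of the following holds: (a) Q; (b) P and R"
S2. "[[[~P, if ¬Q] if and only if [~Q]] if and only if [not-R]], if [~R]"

S1 T / S2 F

S1: Parsed as (P -> R) <-> (Q nor (P & R))

P -> R = T -> F = F
P & R = T & F = F
Q nor (P & R) = T nor F = F
(P -> R) <-> (Q nor (P & R)) = F <-> F = T
Hence S1 is true.

S2: Parsed as ~R -> (((~Q -> ~P) <-> ~Q) <-> ~R)

~R = ~F = T
~Q = ~T = F
~P = ~T = F
~Q -> ~P = F -> F = T
~Q = ~T = F
(~Q -> ~P) <-> ~Q = T <-> F = F
~R = ~F = T
((~Q -> ~P) <-> ~Q) <-> ~R = F <-> T = F
~R -> (((~Q -> ~P) <-> ~Q) <-> ~R) = T -> F = F
So S2 is false.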